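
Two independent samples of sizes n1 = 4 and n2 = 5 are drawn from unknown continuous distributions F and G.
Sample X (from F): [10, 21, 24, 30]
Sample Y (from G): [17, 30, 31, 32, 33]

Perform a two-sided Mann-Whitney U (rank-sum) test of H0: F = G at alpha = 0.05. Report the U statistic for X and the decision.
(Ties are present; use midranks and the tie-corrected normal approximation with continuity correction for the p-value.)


Step 1: Combine and sort all 9 observations; assign midranks.
sorted (value, group): (10,X), (17,Y), (21,X), (24,X), (30,X), (30,Y), (31,Y), (32,Y), (33,Y)
ranks: 10->1, 17->2, 21->3, 24->4, 30->5.5, 30->5.5, 31->7, 32->8, 33->9
Step 2: Rank sum for X: R1 = 1 + 3 + 4 + 5.5 = 13.5.
Step 3: U_X = R1 - n1(n1+1)/2 = 13.5 - 4*5/2 = 13.5 - 10 = 3.5.
       U_Y = n1*n2 - U_X = 20 - 3.5 = 16.5.
Step 4: Ties are present, so use the tie-corrected normal approximation (with continuity correction) for the p-value.
Step 5: p-value = 0.139983; compare to alpha = 0.05. fail to reject H0.

U_X = 3.5, p = 0.139983, fail to reject H0 at alpha = 0.05.


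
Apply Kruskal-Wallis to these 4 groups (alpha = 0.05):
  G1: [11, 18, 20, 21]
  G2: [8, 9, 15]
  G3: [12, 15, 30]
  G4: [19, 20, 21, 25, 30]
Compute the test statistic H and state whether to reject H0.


Step 1: Combine all N = 15 observations and assign midranks.
sorted (value, group, rank): (8,G2,1), (9,G2,2), (11,G1,3), (12,G3,4), (15,G2,5.5), (15,G3,5.5), (18,G1,7), (19,G4,8), (20,G1,9.5), (20,G4,9.5), (21,G1,11.5), (21,G4,11.5), (25,G4,13), (30,G3,14.5), (30,G4,14.5)
Step 2: Sum ranks within each group.
R_1 = 31 (n_1 = 4)
R_2 = 8.5 (n_2 = 3)
R_3 = 24 (n_3 = 3)
R_4 = 56.5 (n_4 = 5)
Step 3: H = 12/(N(N+1)) * sum(R_i^2/n_i) - 3(N+1)
     = 12/(15*16) * (31^2/4 + 8.5^2/3 + 24^2/3 + 56.5^2/5) - 3*16
     = 0.050000 * 1094.78 - 48
     = 6.739167.
Step 4: Ties present; correction factor C = 1 - 24/(15^3 - 15) = 0.992857. Corrected H = 6.739167 / 0.992857 = 6.787650.
Step 5: Under H0, H ~ chi^2(3); p-value = 0.078983.
Step 6: alpha = 0.05. fail to reject H0.

H = 6.7876, df = 3, p = 0.078983, fail to reject H0.


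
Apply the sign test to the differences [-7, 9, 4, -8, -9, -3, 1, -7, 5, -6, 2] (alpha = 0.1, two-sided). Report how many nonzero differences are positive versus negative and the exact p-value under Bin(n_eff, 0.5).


Step 1: Discard zero differences. Original n = 11; n_eff = number of nonzero differences = 11.
Nonzero differences (with sign): -7, +9, +4, -8, -9, -3, +1, -7, +5, -6, +2
Step 2: Count signs: positive = 5, negative = 6.
Step 3: Under H0: P(positive) = 0.5, so the number of positives S ~ Bin(11, 0.5).
Step 4: Two-sided exact p-value = sum of Bin(11,0.5) probabilities at or below the observed probability = 1.000000.
Step 5: alpha = 0.1. fail to reject H0.

n_eff = 11, pos = 5, neg = 6, p = 1.000000, fail to reject H0.


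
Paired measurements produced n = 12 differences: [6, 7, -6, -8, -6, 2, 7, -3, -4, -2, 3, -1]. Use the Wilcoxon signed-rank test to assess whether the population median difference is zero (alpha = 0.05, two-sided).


Step 1: Drop any zero differences (none here) and take |d_i|.
|d| = [6, 7, 6, 8, 6, 2, 7, 3, 4, 2, 3, 1]
Step 2: Midrank |d_i| (ties get averaged ranks).
ranks: |6|->8, |7|->10.5, |6|->8, |8|->12, |6|->8, |2|->2.5, |7|->10.5, |3|->4.5, |4|->6, |2|->2.5, |3|->4.5, |1|->1
Step 3: Attach original signs; sum ranks with positive sign and with negative sign.
W+ = 8 + 10.5 + 2.5 + 10.5 + 4.5 = 36
W- = 8 + 12 + 8 + 4.5 + 6 + 2.5 + 1 = 42
(Check: W+ + W- = 78 should equal n(n+1)/2 = 78.)
Step 4: Test statistic W = min(W+, W-) = 36.
Step 5: Ties in |d|, so use the tie-corrected normal approximation.
        E[W] = n(n+1)/4 = 12*13/4 = 39.
        Tie groups: |d|=2 (t=2), |d|=3 (t=2), |d|=6 (t=3), |d|=7 (t=2); sum(t^3 - t) = 42.
        Var[W] = n(n+1)(2n+1)/24 - sum(t^3-t)/48 = 3900/24 - 42/48 = 161.625.
        z = (W - E[W]) / sqrt(Var[W]) = (36 - 39) / 12.7132 = -0.2360.
        Two-sided p = 2*Phi(z) = 0.813452.
Step 6: alpha = 0.05. fail to reject H0.

W+ = 36, W- = 42, W = min = 36, p = 0.813452, fail to reject H0.


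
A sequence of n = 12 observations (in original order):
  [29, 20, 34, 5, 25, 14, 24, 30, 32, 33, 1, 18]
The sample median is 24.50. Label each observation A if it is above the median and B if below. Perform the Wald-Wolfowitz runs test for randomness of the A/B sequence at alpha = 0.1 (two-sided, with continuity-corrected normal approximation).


Step 1: Compute median = 24.50; label A = above, B = below.
Labels in order: ABABABBAAABB  (n_A = 6, n_B = 6)
Step 2: Count runs R = 8.
Step 3: Under H0 (random ordering), E[R] = 2*n_A*n_B/(n_A+n_B) + 1 = 2*6*6/12 + 1 = 7.0000.
        Var[R] = 2*n_A*n_B*(2*n_A*n_B - n_A - n_B) / ((n_A+n_B)^2 * (n_A+n_B-1)) = 4320/1584 = 2.7273.
        SD[R] = 1.6514.
Step 4: Continuity-corrected z = (R - 0.5 - E[R]) / SD[R] = (8 - 0.5 - 7.0000) / 1.6514 = 0.3028.
Step 5: Two-sided p-value via normal approximation = 2*(1 - Phi(|z|)) = 0.762069.
Step 6: alpha = 0.1. fail to reject H0.

R = 8, z = 0.3028, p = 0.762069, fail to reject H0.


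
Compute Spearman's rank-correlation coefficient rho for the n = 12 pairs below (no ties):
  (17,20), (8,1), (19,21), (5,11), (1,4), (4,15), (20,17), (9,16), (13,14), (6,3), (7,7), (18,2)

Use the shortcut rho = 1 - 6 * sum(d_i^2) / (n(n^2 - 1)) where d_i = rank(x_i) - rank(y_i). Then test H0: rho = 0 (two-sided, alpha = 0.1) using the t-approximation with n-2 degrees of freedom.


Step 1: Rank x and y separately (midranks; no ties here).
rank(x): 17->9, 8->6, 19->11, 5->3, 1->1, 4->2, 20->12, 9->7, 13->8, 6->4, 7->5, 18->10
rank(y): 20->11, 1->1, 21->12, 11->6, 4->4, 15->8, 17->10, 16->9, 14->7, 3->3, 7->5, 2->2
Step 2: d_i = R_x(i) - R_y(i); compute d_i^2.
  (9-11)^2=4, (6-1)^2=25, (11-12)^2=1, (3-6)^2=9, (1-4)^2=9, (2-8)^2=36, (12-10)^2=4, (7-9)^2=4, (8-7)^2=1, (4-3)^2=1, (5-5)^2=0, (10-2)^2=64
sum(d^2) = 158.
Step 3: rho = 1 - 6*158 / (12*(12^2 - 1)) = 1 - 948/1716 = 0.447552.
Step 4: Under H0, t = rho * sqrt((n-2)/(1-rho^2)) = 1.5826 ~ t(10).
Step 5: Two-sided p-value from the t-distribution with 10 df = 0.144586.
Step 6: alpha = 0.1. fail to reject H0.

rho = 0.4476, p = 0.144586, fail to reject H0 at alpha = 0.1.


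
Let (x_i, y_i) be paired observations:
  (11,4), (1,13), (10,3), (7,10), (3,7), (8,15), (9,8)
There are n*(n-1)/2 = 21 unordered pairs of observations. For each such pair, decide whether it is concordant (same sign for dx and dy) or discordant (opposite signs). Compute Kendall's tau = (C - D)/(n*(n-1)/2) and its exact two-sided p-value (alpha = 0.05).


Step 1: Enumerate the 21 unordered pairs (i,j) with i<j and classify each by sign(x_j-x_i) * sign(y_j-y_i).
  (1,2):dx=-10,dy=+9->D; (1,3):dx=-1,dy=-1->C; (1,4):dx=-4,dy=+6->D; (1,5):dx=-8,dy=+3->D
  (1,6):dx=-3,dy=+11->D; (1,7):dx=-2,dy=+4->D; (2,3):dx=+9,dy=-10->D; (2,4):dx=+6,dy=-3->D
  (2,5):dx=+2,dy=-6->D; (2,6):dx=+7,dy=+2->C; (2,7):dx=+8,dy=-5->D; (3,4):dx=-3,dy=+7->D
  (3,5):dx=-7,dy=+4->D; (3,6):dx=-2,dy=+12->D; (3,7):dx=-1,dy=+5->D; (4,5):dx=-4,dy=-3->C
  (4,6):dx=+1,dy=+5->C; (4,7):dx=+2,dy=-2->D; (5,6):dx=+5,dy=+8->C; (5,7):dx=+6,dy=+1->C
  (6,7):dx=+1,dy=-7->D
Step 2: C = 6, D = 15, total pairs = 21.
Step 3: tau = (C - D)/(n(n-1)/2) = (6 - 15)/21 = -0.428571.
Step 4: Exact two-sided p-value (enumerate n! = 5040 permutations of y under H0): p = 0.238889.
Step 5: alpha = 0.05. fail to reject H0.

tau_b = -0.4286 (C=6, D=15), p = 0.238889, fail to reject H0.


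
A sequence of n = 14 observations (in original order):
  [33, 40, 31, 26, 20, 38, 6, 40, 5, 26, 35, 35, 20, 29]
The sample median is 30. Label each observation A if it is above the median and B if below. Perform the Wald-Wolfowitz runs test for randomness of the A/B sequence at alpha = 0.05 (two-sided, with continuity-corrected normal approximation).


Step 1: Compute median = 30; label A = above, B = below.
Labels in order: AAABBABABBAABB  (n_A = 7, n_B = 7)
Step 2: Count runs R = 8.
Step 3: Under H0 (random ordering), E[R] = 2*n_A*n_B/(n_A+n_B) + 1 = 2*7*7/14 + 1 = 8.0000.
        Var[R] = 2*n_A*n_B*(2*n_A*n_B - n_A - n_B) / ((n_A+n_B)^2 * (n_A+n_B-1)) = 8232/2548 = 3.2308.
        SD[R] = 1.7974.
Step 4: R = E[R], so z = 0 with no continuity correction.
Step 5: Two-sided p-value via normal approximation = 2*(1 - Phi(|z|)) = 1.000000.
Step 6: alpha = 0.05. fail to reject H0.

R = 8, z = 0.0000, p = 1.000000, fail to reject H0.


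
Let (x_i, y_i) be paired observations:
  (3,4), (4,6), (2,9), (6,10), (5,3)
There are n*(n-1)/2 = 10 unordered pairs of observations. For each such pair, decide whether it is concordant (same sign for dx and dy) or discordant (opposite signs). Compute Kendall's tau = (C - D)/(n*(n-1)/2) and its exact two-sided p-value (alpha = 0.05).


Step 1: Enumerate the 10 unordered pairs (i,j) with i<j and classify each by sign(x_j-x_i) * sign(y_j-y_i).
  (1,2):dx=+1,dy=+2->C; (1,3):dx=-1,dy=+5->D; (1,4):dx=+3,dy=+6->C; (1,5):dx=+2,dy=-1->D
  (2,3):dx=-2,dy=+3->D; (2,4):dx=+2,dy=+4->C; (2,5):dx=+1,dy=-3->D; (3,4):dx=+4,dy=+1->C
  (3,5):dx=+3,dy=-6->D; (4,5):dx=-1,dy=-7->C
Step 2: C = 5, D = 5, total pairs = 10.
Step 3: tau = (C - D)/(n(n-1)/2) = (5 - 5)/10 = 0.000000.
Step 4: Exact two-sided p-value (enumerate n! = 120 permutations of y under H0): p = 1.000000.
Step 5: alpha = 0.05. fail to reject H0.

tau_b = 0.0000 (C=5, D=5), p = 1.000000, fail to reject H0.


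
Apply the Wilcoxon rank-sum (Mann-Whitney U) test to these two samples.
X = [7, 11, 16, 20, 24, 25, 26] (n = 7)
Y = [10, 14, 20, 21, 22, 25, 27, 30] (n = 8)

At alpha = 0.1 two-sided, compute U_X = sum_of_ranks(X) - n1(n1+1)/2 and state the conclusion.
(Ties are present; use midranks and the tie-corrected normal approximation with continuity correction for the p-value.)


Step 1: Combine and sort all 15 observations; assign midranks.
sorted (value, group): (7,X), (10,Y), (11,X), (14,Y), (16,X), (20,X), (20,Y), (21,Y), (22,Y), (24,X), (25,X), (25,Y), (26,X), (27,Y), (30,Y)
ranks: 7->1, 10->2, 11->3, 14->4, 16->5, 20->6.5, 20->6.5, 21->8, 22->9, 24->10, 25->11.5, 25->11.5, 26->13, 27->14, 30->15
Step 2: Rank sum for X: R1 = 1 + 3 + 5 + 6.5 + 10 + 11.5 + 13 = 50.
Step 3: U_X = R1 - n1(n1+1)/2 = 50 - 7*8/2 = 50 - 28 = 22.
       U_Y = n1*n2 - U_X = 56 - 22 = 34.
Step 4: Ties are present, so use the tie-corrected normal approximation (with continuity correction) for the p-value.
Step 5: p-value = 0.523707; compare to alpha = 0.1. fail to reject H0.

U_X = 22, p = 0.523707, fail to reject H0 at alpha = 0.1.


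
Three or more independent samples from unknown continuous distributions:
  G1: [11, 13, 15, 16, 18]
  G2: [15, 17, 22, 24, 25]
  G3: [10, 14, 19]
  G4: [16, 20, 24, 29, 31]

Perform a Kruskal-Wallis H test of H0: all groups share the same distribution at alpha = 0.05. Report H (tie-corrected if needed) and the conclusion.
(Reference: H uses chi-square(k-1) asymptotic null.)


Step 1: Combine all N = 18 observations and assign midranks.
sorted (value, group, rank): (10,G3,1), (11,G1,2), (13,G1,3), (14,G3,4), (15,G1,5.5), (15,G2,5.5), (16,G1,7.5), (16,G4,7.5), (17,G2,9), (18,G1,10), (19,G3,11), (20,G4,12), (22,G2,13), (24,G2,14.5), (24,G4,14.5), (25,G2,16), (29,G4,17), (31,G4,18)
Step 2: Sum ranks within each group.
R_1 = 28 (n_1 = 5)
R_2 = 58 (n_2 = 5)
R_3 = 16 (n_3 = 3)
R_4 = 69 (n_4 = 5)
Step 3: H = 12/(N(N+1)) * sum(R_i^2/n_i) - 3(N+1)
     = 12/(18*19) * (28^2/5 + 58^2/5 + 16^2/3 + 69^2/5) - 3*19
     = 0.035088 * 1867.13 - 57
     = 8.513450.
Step 4: Ties present; correction factor C = 1 - 18/(18^3 - 18) = 0.996904. Corrected H = 8.513450 / 0.996904 = 8.539890.
Step 5: Under H0, H ~ chi^2(3); p-value = 0.036077.
Step 6: alpha = 0.05. reject H0.

H = 8.5399, df = 3, p = 0.036077, reject H0.


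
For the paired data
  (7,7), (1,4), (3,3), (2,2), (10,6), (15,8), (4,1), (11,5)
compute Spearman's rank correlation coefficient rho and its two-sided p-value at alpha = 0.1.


Step 1: Rank x and y separately (midranks; no ties here).
rank(x): 7->5, 1->1, 3->3, 2->2, 10->6, 15->8, 4->4, 11->7
rank(y): 7->7, 4->4, 3->3, 2->2, 6->6, 8->8, 1->1, 5->5
Step 2: d_i = R_x(i) - R_y(i); compute d_i^2.
  (5-7)^2=4, (1-4)^2=9, (3-3)^2=0, (2-2)^2=0, (6-6)^2=0, (8-8)^2=0, (4-1)^2=9, (7-5)^2=4
sum(d^2) = 26.
Step 3: rho = 1 - 6*26 / (8*(8^2 - 1)) = 1 - 156/504 = 0.690476.
Step 4: Under H0, t = rho * sqrt((n-2)/(1-rho^2)) = 2.3382 ~ t(6).
Step 5: Two-sided p-value from the t-distribution with 6 df = 0.057990.
Step 6: alpha = 0.1. reject H0.

rho = 0.6905, p = 0.057990, reject H0 at alpha = 0.1.


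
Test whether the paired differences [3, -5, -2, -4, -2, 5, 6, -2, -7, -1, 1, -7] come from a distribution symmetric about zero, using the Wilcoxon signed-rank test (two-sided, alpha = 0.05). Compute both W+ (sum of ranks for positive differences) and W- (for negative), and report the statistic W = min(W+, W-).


Step 1: Drop any zero differences (none here) and take |d_i|.
|d| = [3, 5, 2, 4, 2, 5, 6, 2, 7, 1, 1, 7]
Step 2: Midrank |d_i| (ties get averaged ranks).
ranks: |3|->6, |5|->8.5, |2|->4, |4|->7, |2|->4, |5|->8.5, |6|->10, |2|->4, |7|->11.5, |1|->1.5, |1|->1.5, |7|->11.5
Step 3: Attach original signs; sum ranks with positive sign and with negative sign.
W+ = 6 + 8.5 + 10 + 1.5 = 26
W- = 8.5 + 4 + 7 + 4 + 4 + 11.5 + 1.5 + 11.5 = 52
(Check: W+ + W- = 78 should equal n(n+1)/2 = 78.)
Step 4: Test statistic W = min(W+, W-) = 26.
Step 5: Ties in |d|, so use the tie-corrected normal approximation.
        E[W] = n(n+1)/4 = 12*13/4 = 39.
        Tie groups: |d|=1 (t=2), |d|=2 (t=3), |d|=5 (t=2), |d|=7 (t=2); sum(t^3 - t) = 42.
        Var[W] = n(n+1)(2n+1)/24 - sum(t^3-t)/48 = 3900/24 - 42/48 = 161.625.
        z = (W - E[W]) / sqrt(Var[W]) = (26 - 39) / 12.7132 = -1.0226.
        Two-sided p = 2*Phi(z) = 0.306516.
Step 6: alpha = 0.05. fail to reject H0.

W+ = 26, W- = 52, W = min = 26, p = 0.306516, fail to reject H0.


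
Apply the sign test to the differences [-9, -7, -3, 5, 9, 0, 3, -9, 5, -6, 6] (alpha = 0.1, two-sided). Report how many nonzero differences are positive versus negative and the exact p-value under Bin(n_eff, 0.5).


Step 1: Discard zero differences. Original n = 11; n_eff = number of nonzero differences = 10.
Nonzero differences (with sign): -9, -7, -3, +5, +9, +3, -9, +5, -6, +6
Step 2: Count signs: positive = 5, negative = 5.
Step 3: Under H0: P(positive) = 0.5, so the number of positives S ~ Bin(10, 0.5).
Step 4: Two-sided exact p-value = sum of Bin(10,0.5) probabilities at or below the observed probability = 1.000000.
Step 5: alpha = 0.1. fail to reject H0.

n_eff = 10, pos = 5, neg = 5, p = 1.000000, fail to reject H0.


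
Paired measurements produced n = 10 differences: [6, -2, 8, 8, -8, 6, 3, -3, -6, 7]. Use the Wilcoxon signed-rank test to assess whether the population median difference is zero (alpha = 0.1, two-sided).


Step 1: Drop any zero differences (none here) and take |d_i|.
|d| = [6, 2, 8, 8, 8, 6, 3, 3, 6, 7]
Step 2: Midrank |d_i| (ties get averaged ranks).
ranks: |6|->5, |2|->1, |8|->9, |8|->9, |8|->9, |6|->5, |3|->2.5, |3|->2.5, |6|->5, |7|->7
Step 3: Attach original signs; sum ranks with positive sign and with negative sign.
W+ = 5 + 9 + 9 + 5 + 2.5 + 7 = 37.5
W- = 1 + 9 + 2.5 + 5 = 17.5
(Check: W+ + W- = 55 should equal n(n+1)/2 = 55.)
Step 4: Test statistic W = min(W+, W-) = 17.5.
Step 5: Ties in |d|, so use the tie-corrected normal approximation.
        E[W] = n(n+1)/4 = 10*11/4 = 27.5.
        Tie groups: |d|=3 (t=2), |d|=6 (t=3), |d|=8 (t=3); sum(t^3 - t) = 54.
        Var[W] = n(n+1)(2n+1)/24 - sum(t^3-t)/48 = 2310/24 - 54/48 = 95.125.
        z = (W - E[W]) / sqrt(Var[W]) = (17.5 - 27.5) / 9.7532 = -1.0253.
        Two-sided p = 2*Phi(z) = 0.305220.
Step 6: alpha = 0.1. fail to reject H0.

W+ = 37.5, W- = 17.5, W = min = 17.5, p = 0.305220, fail to reject H0.


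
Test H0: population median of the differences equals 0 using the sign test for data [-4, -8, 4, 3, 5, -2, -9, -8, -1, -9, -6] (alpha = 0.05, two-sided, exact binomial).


Step 1: Discard zero differences. Original n = 11; n_eff = number of nonzero differences = 11.
Nonzero differences (with sign): -4, -8, +4, +3, +5, -2, -9, -8, -1, -9, -6
Step 2: Count signs: positive = 3, negative = 8.
Step 3: Under H0: P(positive) = 0.5, so the number of positives S ~ Bin(11, 0.5).
Step 4: Two-sided exact p-value = sum of Bin(11,0.5) probabilities at or below the observed probability = 0.226562.
Step 5: alpha = 0.05. fail to reject H0.

n_eff = 11, pos = 3, neg = 8, p = 0.226562, fail to reject H0.


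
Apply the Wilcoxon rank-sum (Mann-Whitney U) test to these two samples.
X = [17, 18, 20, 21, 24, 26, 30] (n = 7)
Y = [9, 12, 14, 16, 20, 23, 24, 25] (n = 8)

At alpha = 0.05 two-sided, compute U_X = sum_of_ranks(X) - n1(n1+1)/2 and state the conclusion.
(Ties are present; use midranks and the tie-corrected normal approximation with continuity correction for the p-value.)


Step 1: Combine and sort all 15 observations; assign midranks.
sorted (value, group): (9,Y), (12,Y), (14,Y), (16,Y), (17,X), (18,X), (20,X), (20,Y), (21,X), (23,Y), (24,X), (24,Y), (25,Y), (26,X), (30,X)
ranks: 9->1, 12->2, 14->3, 16->4, 17->5, 18->6, 20->7.5, 20->7.5, 21->9, 23->10, 24->11.5, 24->11.5, 25->13, 26->14, 30->15
Step 2: Rank sum for X: R1 = 5 + 6 + 7.5 + 9 + 11.5 + 14 + 15 = 68.
Step 3: U_X = R1 - n1(n1+1)/2 = 68 - 7*8/2 = 68 - 28 = 40.
       U_Y = n1*n2 - U_X = 56 - 40 = 16.
Step 4: Ties are present, so use the tie-corrected normal approximation (with continuity correction) for the p-value.
Step 5: p-value = 0.182450; compare to alpha = 0.05. fail to reject H0.

U_X = 40, p = 0.182450, fail to reject H0 at alpha = 0.05.


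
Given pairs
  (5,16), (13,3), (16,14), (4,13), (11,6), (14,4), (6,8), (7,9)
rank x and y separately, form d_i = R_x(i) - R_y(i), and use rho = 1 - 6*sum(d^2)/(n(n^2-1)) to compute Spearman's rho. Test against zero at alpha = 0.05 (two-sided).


Step 1: Rank x and y separately (midranks; no ties here).
rank(x): 5->2, 13->6, 16->8, 4->1, 11->5, 14->7, 6->3, 7->4
rank(y): 16->8, 3->1, 14->7, 13->6, 6->3, 4->2, 8->4, 9->5
Step 2: d_i = R_x(i) - R_y(i); compute d_i^2.
  (2-8)^2=36, (6-1)^2=25, (8-7)^2=1, (1-6)^2=25, (5-3)^2=4, (7-2)^2=25, (3-4)^2=1, (4-5)^2=1
sum(d^2) = 118.
Step 3: rho = 1 - 6*118 / (8*(8^2 - 1)) = 1 - 708/504 = -0.404762.
Step 4: Under H0, t = rho * sqrt((n-2)/(1-rho^2)) = -1.0842 ~ t(6).
Step 5: Two-sided p-value from the t-distribution with 6 df = 0.319889.
Step 6: alpha = 0.05. fail to reject H0.

rho = -0.4048, p = 0.319889, fail to reject H0 at alpha = 0.05.


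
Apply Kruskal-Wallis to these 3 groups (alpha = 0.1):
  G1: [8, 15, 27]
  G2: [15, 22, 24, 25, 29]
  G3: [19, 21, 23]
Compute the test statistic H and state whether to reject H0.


Step 1: Combine all N = 11 observations and assign midranks.
sorted (value, group, rank): (8,G1,1), (15,G1,2.5), (15,G2,2.5), (19,G3,4), (21,G3,5), (22,G2,6), (23,G3,7), (24,G2,8), (25,G2,9), (27,G1,10), (29,G2,11)
Step 2: Sum ranks within each group.
R_1 = 13.5 (n_1 = 3)
R_2 = 36.5 (n_2 = 5)
R_3 = 16 (n_3 = 3)
Step 3: H = 12/(N(N+1)) * sum(R_i^2/n_i) - 3(N+1)
     = 12/(11*12) * (13.5^2/3 + 36.5^2/5 + 16^2/3) - 3*12
     = 0.090909 * 412.533 - 36
     = 1.503030.
Step 4: Ties present; correction factor C = 1 - 6/(11^3 - 11) = 0.995455. Corrected H = 1.503030 / 0.995455 = 1.509893.
Step 5: Under H0, H ~ chi^2(2); p-value = 0.470036.
Step 6: alpha = 0.1. fail to reject H0.

H = 1.5099, df = 2, p = 0.470036, fail to reject H0.


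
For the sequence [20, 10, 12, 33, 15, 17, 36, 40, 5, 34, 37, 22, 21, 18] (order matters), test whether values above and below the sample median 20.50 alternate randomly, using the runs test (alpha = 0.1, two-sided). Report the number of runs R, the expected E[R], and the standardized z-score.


Step 1: Compute median = 20.50; label A = above, B = below.
Labels in order: BBBABBAABAAAAB  (n_A = 7, n_B = 7)
Step 2: Count runs R = 7.
Step 3: Under H0 (random ordering), E[R] = 2*n_A*n_B/(n_A+n_B) + 1 = 2*7*7/14 + 1 = 8.0000.
        Var[R] = 2*n_A*n_B*(2*n_A*n_B - n_A - n_B) / ((n_A+n_B)^2 * (n_A+n_B-1)) = 8232/2548 = 3.2308.
        SD[R] = 1.7974.
Step 4: Continuity-corrected z = (R + 0.5 - E[R]) / SD[R] = (7 + 0.5 - 8.0000) / 1.7974 = -0.2782.
Step 5: Two-sided p-value via normal approximation = 2*(1 - Phi(|z|)) = 0.780879.
Step 6: alpha = 0.1. fail to reject H0.

R = 7, z = -0.2782, p = 0.780879, fail to reject H0.


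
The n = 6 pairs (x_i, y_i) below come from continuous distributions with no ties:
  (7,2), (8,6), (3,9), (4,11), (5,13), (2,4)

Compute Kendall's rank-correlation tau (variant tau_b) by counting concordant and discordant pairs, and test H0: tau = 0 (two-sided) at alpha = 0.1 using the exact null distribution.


Step 1: Enumerate the 15 unordered pairs (i,j) with i<j and classify each by sign(x_j-x_i) * sign(y_j-y_i).
  (1,2):dx=+1,dy=+4->C; (1,3):dx=-4,dy=+7->D; (1,4):dx=-3,dy=+9->D; (1,5):dx=-2,dy=+11->D
  (1,6):dx=-5,dy=+2->D; (2,3):dx=-5,dy=+3->D; (2,4):dx=-4,dy=+5->D; (2,5):dx=-3,dy=+7->D
  (2,6):dx=-6,dy=-2->C; (3,4):dx=+1,dy=+2->C; (3,5):dx=+2,dy=+4->C; (3,6):dx=-1,dy=-5->C
  (4,5):dx=+1,dy=+2->C; (4,6):dx=-2,dy=-7->C; (5,6):dx=-3,dy=-9->C
Step 2: C = 8, D = 7, total pairs = 15.
Step 3: tau = (C - D)/(n(n-1)/2) = (8 - 7)/15 = 0.066667.
Step 4: Exact two-sided p-value (enumerate n! = 720 permutations of y under H0): p = 1.000000.
Step 5: alpha = 0.1. fail to reject H0.

tau_b = 0.0667 (C=8, D=7), p = 1.000000, fail to reject H0.


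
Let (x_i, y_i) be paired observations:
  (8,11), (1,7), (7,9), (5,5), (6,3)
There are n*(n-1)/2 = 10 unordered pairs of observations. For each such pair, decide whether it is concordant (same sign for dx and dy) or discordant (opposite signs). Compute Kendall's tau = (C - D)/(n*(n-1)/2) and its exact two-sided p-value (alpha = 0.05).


Step 1: Enumerate the 10 unordered pairs (i,j) with i<j and classify each by sign(x_j-x_i) * sign(y_j-y_i).
  (1,2):dx=-7,dy=-4->C; (1,3):dx=-1,dy=-2->C; (1,4):dx=-3,dy=-6->C; (1,5):dx=-2,dy=-8->C
  (2,3):dx=+6,dy=+2->C; (2,4):dx=+4,dy=-2->D; (2,5):dx=+5,dy=-4->D; (3,4):dx=-2,dy=-4->C
  (3,5):dx=-1,dy=-6->C; (4,5):dx=+1,dy=-2->D
Step 2: C = 7, D = 3, total pairs = 10.
Step 3: tau = (C - D)/(n(n-1)/2) = (7 - 3)/10 = 0.400000.
Step 4: Exact two-sided p-value (enumerate n! = 120 permutations of y under H0): p = 0.483333.
Step 5: alpha = 0.05. fail to reject H0.

tau_b = 0.4000 (C=7, D=3), p = 0.483333, fail to reject H0.


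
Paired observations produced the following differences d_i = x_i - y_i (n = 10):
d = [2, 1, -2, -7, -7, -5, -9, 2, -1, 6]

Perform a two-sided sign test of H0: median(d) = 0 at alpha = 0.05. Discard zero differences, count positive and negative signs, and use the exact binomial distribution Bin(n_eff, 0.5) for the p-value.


Step 1: Discard zero differences. Original n = 10; n_eff = number of nonzero differences = 10.
Nonzero differences (with sign): +2, +1, -2, -7, -7, -5, -9, +2, -1, +6
Step 2: Count signs: positive = 4, negative = 6.
Step 3: Under H0: P(positive) = 0.5, so the number of positives S ~ Bin(10, 0.5).
Step 4: Two-sided exact p-value = sum of Bin(10,0.5) probabilities at or below the observed probability = 0.753906.
Step 5: alpha = 0.05. fail to reject H0.

n_eff = 10, pos = 4, neg = 6, p = 0.753906, fail to reject H0.


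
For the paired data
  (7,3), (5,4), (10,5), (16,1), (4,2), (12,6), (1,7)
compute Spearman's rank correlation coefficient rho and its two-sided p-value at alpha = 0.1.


Step 1: Rank x and y separately (midranks; no ties here).
rank(x): 7->4, 5->3, 10->5, 16->7, 4->2, 12->6, 1->1
rank(y): 3->3, 4->4, 5->5, 1->1, 2->2, 6->6, 7->7
Step 2: d_i = R_x(i) - R_y(i); compute d_i^2.
  (4-3)^2=1, (3-4)^2=1, (5-5)^2=0, (7-1)^2=36, (2-2)^2=0, (6-6)^2=0, (1-7)^2=36
sum(d^2) = 74.
Step 3: rho = 1 - 6*74 / (7*(7^2 - 1)) = 1 - 444/336 = -0.321429.
Step 4: Under H0, t = rho * sqrt((n-2)/(1-rho^2)) = -0.7590 ~ t(5).
Step 5: Two-sided p-value from the t-distribution with 5 df = 0.482072.
Step 6: alpha = 0.1. fail to reject H0.

rho = -0.3214, p = 0.482072, fail to reject H0 at alpha = 0.1.


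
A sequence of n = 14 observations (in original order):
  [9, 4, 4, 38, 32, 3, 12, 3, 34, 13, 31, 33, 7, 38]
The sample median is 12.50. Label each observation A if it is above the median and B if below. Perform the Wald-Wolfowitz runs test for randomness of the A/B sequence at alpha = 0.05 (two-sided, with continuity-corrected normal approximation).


Step 1: Compute median = 12.50; label A = above, B = below.
Labels in order: BBBAABBBAAAABA  (n_A = 7, n_B = 7)
Step 2: Count runs R = 6.
Step 3: Under H0 (random ordering), E[R] = 2*n_A*n_B/(n_A+n_B) + 1 = 2*7*7/14 + 1 = 8.0000.
        Var[R] = 2*n_A*n_B*(2*n_A*n_B - n_A - n_B) / ((n_A+n_B)^2 * (n_A+n_B-1)) = 8232/2548 = 3.2308.
        SD[R] = 1.7974.
Step 4: Continuity-corrected z = (R + 0.5 - E[R]) / SD[R] = (6 + 0.5 - 8.0000) / 1.7974 = -0.8345.
Step 5: Two-sided p-value via normal approximation = 2*(1 - Phi(|z|)) = 0.403986.
Step 6: alpha = 0.05. fail to reject H0.

R = 6, z = -0.8345, p = 0.403986, fail to reject H0.


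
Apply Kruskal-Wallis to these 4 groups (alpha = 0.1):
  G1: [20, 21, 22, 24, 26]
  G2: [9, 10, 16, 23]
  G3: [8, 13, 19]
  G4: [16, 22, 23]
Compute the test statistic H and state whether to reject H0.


Step 1: Combine all N = 15 observations and assign midranks.
sorted (value, group, rank): (8,G3,1), (9,G2,2), (10,G2,3), (13,G3,4), (16,G2,5.5), (16,G4,5.5), (19,G3,7), (20,G1,8), (21,G1,9), (22,G1,10.5), (22,G4,10.5), (23,G2,12.5), (23,G4,12.5), (24,G1,14), (26,G1,15)
Step 2: Sum ranks within each group.
R_1 = 56.5 (n_1 = 5)
R_2 = 23 (n_2 = 4)
R_3 = 12 (n_3 = 3)
R_4 = 28.5 (n_4 = 3)
Step 3: H = 12/(N(N+1)) * sum(R_i^2/n_i) - 3(N+1)
     = 12/(15*16) * (56.5^2/5 + 23^2/4 + 12^2/3 + 28.5^2/3) - 3*16
     = 0.050000 * 1089.45 - 48
     = 6.472500.
Step 4: Ties present; correction factor C = 1 - 18/(15^3 - 15) = 0.994643. Corrected H = 6.472500 / 0.994643 = 6.507361.
Step 5: Under H0, H ~ chi^2(3); p-value = 0.089373.
Step 6: alpha = 0.1. reject H0.

H = 6.5074, df = 3, p = 0.089373, reject H0.


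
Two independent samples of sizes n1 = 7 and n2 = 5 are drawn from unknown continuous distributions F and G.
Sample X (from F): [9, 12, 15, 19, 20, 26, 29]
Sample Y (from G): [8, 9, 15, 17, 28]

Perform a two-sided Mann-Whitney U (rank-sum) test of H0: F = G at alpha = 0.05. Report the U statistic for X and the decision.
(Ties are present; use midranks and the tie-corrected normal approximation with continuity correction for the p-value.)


Step 1: Combine and sort all 12 observations; assign midranks.
sorted (value, group): (8,Y), (9,X), (9,Y), (12,X), (15,X), (15,Y), (17,Y), (19,X), (20,X), (26,X), (28,Y), (29,X)
ranks: 8->1, 9->2.5, 9->2.5, 12->4, 15->5.5, 15->5.5, 17->7, 19->8, 20->9, 26->10, 28->11, 29->12
Step 2: Rank sum for X: R1 = 2.5 + 4 + 5.5 + 8 + 9 + 10 + 12 = 51.
Step 3: U_X = R1 - n1(n1+1)/2 = 51 - 7*8/2 = 51 - 28 = 23.
       U_Y = n1*n2 - U_X = 35 - 23 = 12.
Step 4: Ties are present, so use the tie-corrected normal approximation (with continuity correction) for the p-value.
Step 5: p-value = 0.415157; compare to alpha = 0.05. fail to reject H0.

U_X = 23, p = 0.415157, fail to reject H0 at alpha = 0.05.


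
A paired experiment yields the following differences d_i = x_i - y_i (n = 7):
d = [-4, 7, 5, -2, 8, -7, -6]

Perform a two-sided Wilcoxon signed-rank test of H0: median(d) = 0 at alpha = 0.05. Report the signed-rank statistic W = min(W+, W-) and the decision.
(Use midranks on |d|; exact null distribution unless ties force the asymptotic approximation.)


Step 1: Drop any zero differences (none here) and take |d_i|.
|d| = [4, 7, 5, 2, 8, 7, 6]
Step 2: Midrank |d_i| (ties get averaged ranks).
ranks: |4|->2, |7|->5.5, |5|->3, |2|->1, |8|->7, |7|->5.5, |6|->4
Step 3: Attach original signs; sum ranks with positive sign and with negative sign.
W+ = 5.5 + 3 + 7 = 15.5
W- = 2 + 1 + 5.5 + 4 = 12.5
(Check: W+ + W- = 28 should equal n(n+1)/2 = 28.)
Step 4: Test statistic W = min(W+, W-) = 12.5.
Step 5: Ties in |d|, so use the tie-corrected normal approximation.
        E[W] = n(n+1)/4 = 7*8/4 = 14.
        Tie groups: |d|=7 (t=2); sum(t^3 - t) = 6.
        Var[W] = n(n+1)(2n+1)/24 - sum(t^3-t)/48 = 840/24 - 6/48 = 34.875.
        z = (W - E[W]) / sqrt(Var[W]) = (12.5 - 14) / 5.9055 = -0.2540.
        Two-sided p = 2*Phi(z) = 0.799495.
Step 6: alpha = 0.05. fail to reject H0.

W+ = 15.5, W- = 12.5, W = min = 12.5, p = 0.799495, fail to reject H0.


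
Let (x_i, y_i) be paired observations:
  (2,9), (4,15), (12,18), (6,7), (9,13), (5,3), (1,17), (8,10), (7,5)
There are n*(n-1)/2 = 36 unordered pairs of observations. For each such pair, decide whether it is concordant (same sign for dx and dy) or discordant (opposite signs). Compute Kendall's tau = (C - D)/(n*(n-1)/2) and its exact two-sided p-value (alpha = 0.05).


Step 1: Enumerate the 36 unordered pairs (i,j) with i<j and classify each by sign(x_j-x_i) * sign(y_j-y_i).
  (1,2):dx=+2,dy=+6->C; (1,3):dx=+10,dy=+9->C; (1,4):dx=+4,dy=-2->D; (1,5):dx=+7,dy=+4->C
  (1,6):dx=+3,dy=-6->D; (1,7):dx=-1,dy=+8->D; (1,8):dx=+6,dy=+1->C; (1,9):dx=+5,dy=-4->D
  (2,3):dx=+8,dy=+3->C; (2,4):dx=+2,dy=-8->D; (2,5):dx=+5,dy=-2->D; (2,6):dx=+1,dy=-12->D
  (2,7):dx=-3,dy=+2->D; (2,8):dx=+4,dy=-5->D; (2,9):dx=+3,dy=-10->D; (3,4):dx=-6,dy=-11->C
  (3,5):dx=-3,dy=-5->C; (3,6):dx=-7,dy=-15->C; (3,7):dx=-11,dy=-1->C; (3,8):dx=-4,dy=-8->C
  (3,9):dx=-5,dy=-13->C; (4,5):dx=+3,dy=+6->C; (4,6):dx=-1,dy=-4->C; (4,7):dx=-5,dy=+10->D
  (4,8):dx=+2,dy=+3->C; (4,9):dx=+1,dy=-2->D; (5,6):dx=-4,dy=-10->C; (5,7):dx=-8,dy=+4->D
  (5,8):dx=-1,dy=-3->C; (5,9):dx=-2,dy=-8->C; (6,7):dx=-4,dy=+14->D; (6,8):dx=+3,dy=+7->C
  (6,9):dx=+2,dy=+2->C; (7,8):dx=+7,dy=-7->D; (7,9):dx=+6,dy=-12->D; (8,9):dx=-1,dy=-5->C
Step 2: C = 20, D = 16, total pairs = 36.
Step 3: tau = (C - D)/(n(n-1)/2) = (20 - 16)/36 = 0.111111.
Step 4: Exact two-sided p-value (enumerate n! = 362880 permutations of y under H0): p = 0.761414.
Step 5: alpha = 0.05. fail to reject H0.

tau_b = 0.1111 (C=20, D=16), p = 0.761414, fail to reject H0.


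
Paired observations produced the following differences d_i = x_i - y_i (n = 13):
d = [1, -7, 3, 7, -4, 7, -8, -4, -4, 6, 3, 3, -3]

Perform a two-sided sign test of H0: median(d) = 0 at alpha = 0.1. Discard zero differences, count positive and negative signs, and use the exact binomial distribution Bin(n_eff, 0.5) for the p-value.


Step 1: Discard zero differences. Original n = 13; n_eff = number of nonzero differences = 13.
Nonzero differences (with sign): +1, -7, +3, +7, -4, +7, -8, -4, -4, +6, +3, +3, -3
Step 2: Count signs: positive = 7, negative = 6.
Step 3: Under H0: P(positive) = 0.5, so the number of positives S ~ Bin(13, 0.5).
Step 4: Two-sided exact p-value = sum of Bin(13,0.5) probabilities at or below the observed probability = 1.000000.
Step 5: alpha = 0.1. fail to reject H0.

n_eff = 13, pos = 7, neg = 6, p = 1.000000, fail to reject H0.


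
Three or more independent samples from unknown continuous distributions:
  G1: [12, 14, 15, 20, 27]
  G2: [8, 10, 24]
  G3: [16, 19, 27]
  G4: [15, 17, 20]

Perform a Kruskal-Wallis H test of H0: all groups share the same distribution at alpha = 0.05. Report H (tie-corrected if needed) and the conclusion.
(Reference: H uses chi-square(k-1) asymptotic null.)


Step 1: Combine all N = 14 observations and assign midranks.
sorted (value, group, rank): (8,G2,1), (10,G2,2), (12,G1,3), (14,G1,4), (15,G1,5.5), (15,G4,5.5), (16,G3,7), (17,G4,8), (19,G3,9), (20,G1,10.5), (20,G4,10.5), (24,G2,12), (27,G1,13.5), (27,G3,13.5)
Step 2: Sum ranks within each group.
R_1 = 36.5 (n_1 = 5)
R_2 = 15 (n_2 = 3)
R_3 = 29.5 (n_3 = 3)
R_4 = 24 (n_4 = 3)
Step 3: H = 12/(N(N+1)) * sum(R_i^2/n_i) - 3(N+1)
     = 12/(14*15) * (36.5^2/5 + 15^2/3 + 29.5^2/3 + 24^2/3) - 3*15
     = 0.057143 * 823.533 - 45
     = 2.059048.
Step 4: Ties present; correction factor C = 1 - 18/(14^3 - 14) = 0.993407. Corrected H = 2.059048 / 0.993407 = 2.072714.
Step 5: Under H0, H ~ chi^2(3); p-value = 0.557453.
Step 6: alpha = 0.05. fail to reject H0.

H = 2.0727, df = 3, p = 0.557453, fail to reject H0.


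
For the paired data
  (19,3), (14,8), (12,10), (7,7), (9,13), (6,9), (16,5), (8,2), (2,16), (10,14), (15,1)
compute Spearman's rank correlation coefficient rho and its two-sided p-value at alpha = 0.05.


Step 1: Rank x and y separately (midranks; no ties here).
rank(x): 19->11, 14->8, 12->7, 7->3, 9->5, 6->2, 16->10, 8->4, 2->1, 10->6, 15->9
rank(y): 3->3, 8->6, 10->8, 7->5, 13->9, 9->7, 5->4, 2->2, 16->11, 14->10, 1->1
Step 2: d_i = R_x(i) - R_y(i); compute d_i^2.
  (11-3)^2=64, (8-6)^2=4, (7-8)^2=1, (3-5)^2=4, (5-9)^2=16, (2-7)^2=25, (10-4)^2=36, (4-2)^2=4, (1-11)^2=100, (6-10)^2=16, (9-1)^2=64
sum(d^2) = 334.
Step 3: rho = 1 - 6*334 / (11*(11^2 - 1)) = 1 - 2004/1320 = -0.518182.
Step 4: Under H0, t = rho * sqrt((n-2)/(1-rho^2)) = -1.8176 ~ t(9).
Step 5: Two-sided p-value from the t-distribution with 9 df = 0.102492.
Step 6: alpha = 0.05. fail to reject H0.

rho = -0.5182, p = 0.102492, fail to reject H0 at alpha = 0.05.


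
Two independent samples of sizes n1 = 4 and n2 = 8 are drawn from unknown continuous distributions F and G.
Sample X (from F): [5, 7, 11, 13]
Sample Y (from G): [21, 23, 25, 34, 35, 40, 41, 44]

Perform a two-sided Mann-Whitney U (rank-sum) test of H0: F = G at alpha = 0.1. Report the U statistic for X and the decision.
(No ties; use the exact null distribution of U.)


Step 1: Combine and sort all 12 observations; assign midranks.
sorted (value, group): (5,X), (7,X), (11,X), (13,X), (21,Y), (23,Y), (25,Y), (34,Y), (35,Y), (40,Y), (41,Y), (44,Y)
ranks: 5->1, 7->2, 11->3, 13->4, 21->5, 23->6, 25->7, 34->8, 35->9, 40->10, 41->11, 44->12
Step 2: Rank sum for X: R1 = 1 + 2 + 3 + 4 = 10.
Step 3: U_X = R1 - n1(n1+1)/2 = 10 - 4*5/2 = 10 - 10 = 0.
       U_Y = n1*n2 - U_X = 32 - 0 = 32.
Step 4: No ties, so the exact null distribution of U (based on enumerating the C(12,4) = 495 equally likely rank assignments) gives the two-sided p-value.
Step 5: p-value = 0.004040; compare to alpha = 0.1. reject H0.

U_X = 0, p = 0.004040, reject H0 at alpha = 0.1.


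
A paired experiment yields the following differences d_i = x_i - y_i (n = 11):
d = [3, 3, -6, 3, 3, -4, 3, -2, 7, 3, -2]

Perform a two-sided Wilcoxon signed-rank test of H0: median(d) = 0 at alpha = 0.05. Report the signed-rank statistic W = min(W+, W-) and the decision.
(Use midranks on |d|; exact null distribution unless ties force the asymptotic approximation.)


Step 1: Drop any zero differences (none here) and take |d_i|.
|d| = [3, 3, 6, 3, 3, 4, 3, 2, 7, 3, 2]
Step 2: Midrank |d_i| (ties get averaged ranks).
ranks: |3|->5.5, |3|->5.5, |6|->10, |3|->5.5, |3|->5.5, |4|->9, |3|->5.5, |2|->1.5, |7|->11, |3|->5.5, |2|->1.5
Step 3: Attach original signs; sum ranks with positive sign and with negative sign.
W+ = 5.5 + 5.5 + 5.5 + 5.5 + 5.5 + 11 + 5.5 = 44
W- = 10 + 9 + 1.5 + 1.5 = 22
(Check: W+ + W- = 66 should equal n(n+1)/2 = 66.)
Step 4: Test statistic W = min(W+, W-) = 22.
Step 5: Ties in |d|, so use the tie-corrected normal approximation.
        E[W] = n(n+1)/4 = 11*12/4 = 33.
        Tie groups: |d|=2 (t=2), |d|=3 (t=6); sum(t^3 - t) = 216.
        Var[W] = n(n+1)(2n+1)/24 - sum(t^3-t)/48 = 3036/24 - 216/48 = 122.
        z = (W - E[W]) / sqrt(Var[W]) = (22 - 33) / 11.0454 = -0.9959.
        Two-sided p = 2*Phi(z) = 0.319302.
Step 6: alpha = 0.05. fail to reject H0.

W+ = 44, W- = 22, W = min = 22, p = 0.319302, fail to reject H0.


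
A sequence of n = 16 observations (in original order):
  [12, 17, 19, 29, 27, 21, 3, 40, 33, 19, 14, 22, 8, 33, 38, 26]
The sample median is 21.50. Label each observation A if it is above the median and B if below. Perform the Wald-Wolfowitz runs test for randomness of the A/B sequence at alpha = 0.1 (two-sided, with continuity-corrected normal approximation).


Step 1: Compute median = 21.50; label A = above, B = below.
Labels in order: BBBAABBAABBABAAA  (n_A = 8, n_B = 8)
Step 2: Count runs R = 8.
Step 3: Under H0 (random ordering), E[R] = 2*n_A*n_B/(n_A+n_B) + 1 = 2*8*8/16 + 1 = 9.0000.
        Var[R] = 2*n_A*n_B*(2*n_A*n_B - n_A - n_B) / ((n_A+n_B)^2 * (n_A+n_B-1)) = 14336/3840 = 3.7333.
        SD[R] = 1.9322.
Step 4: Continuity-corrected z = (R + 0.5 - E[R]) / SD[R] = (8 + 0.5 - 9.0000) / 1.9322 = -0.2588.
Step 5: Two-sided p-value via normal approximation = 2*(1 - Phi(|z|)) = 0.795809.
Step 6: alpha = 0.1. fail to reject H0.

R = 8, z = -0.2588, p = 0.795809, fail to reject H0.


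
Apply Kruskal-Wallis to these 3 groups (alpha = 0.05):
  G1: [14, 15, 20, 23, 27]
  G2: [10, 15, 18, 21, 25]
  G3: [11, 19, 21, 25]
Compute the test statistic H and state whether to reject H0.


Step 1: Combine all N = 14 observations and assign midranks.
sorted (value, group, rank): (10,G2,1), (11,G3,2), (14,G1,3), (15,G1,4.5), (15,G2,4.5), (18,G2,6), (19,G3,7), (20,G1,8), (21,G2,9.5), (21,G3,9.5), (23,G1,11), (25,G2,12.5), (25,G3,12.5), (27,G1,14)
Step 2: Sum ranks within each group.
R_1 = 40.5 (n_1 = 5)
R_2 = 33.5 (n_2 = 5)
R_3 = 31 (n_3 = 4)
Step 3: H = 12/(N(N+1)) * sum(R_i^2/n_i) - 3(N+1)
     = 12/(14*15) * (40.5^2/5 + 33.5^2/5 + 31^2/4) - 3*15
     = 0.057143 * 792.75 - 45
     = 0.300000.
Step 4: Ties present; correction factor C = 1 - 18/(14^3 - 14) = 0.993407. Corrected H = 0.300000 / 0.993407 = 0.301991.
Step 5: Under H0, H ~ chi^2(2); p-value = 0.859852.
Step 6: alpha = 0.05. fail to reject H0.

H = 0.3020, df = 2, p = 0.859852, fail to reject H0.


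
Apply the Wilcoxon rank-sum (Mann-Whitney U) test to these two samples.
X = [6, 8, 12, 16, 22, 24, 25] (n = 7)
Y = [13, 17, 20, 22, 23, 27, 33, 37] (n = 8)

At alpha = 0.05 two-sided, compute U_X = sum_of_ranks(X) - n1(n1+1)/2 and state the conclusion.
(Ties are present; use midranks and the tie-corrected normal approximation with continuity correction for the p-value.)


Step 1: Combine and sort all 15 observations; assign midranks.
sorted (value, group): (6,X), (8,X), (12,X), (13,Y), (16,X), (17,Y), (20,Y), (22,X), (22,Y), (23,Y), (24,X), (25,X), (27,Y), (33,Y), (37,Y)
ranks: 6->1, 8->2, 12->3, 13->4, 16->5, 17->6, 20->7, 22->8.5, 22->8.5, 23->10, 24->11, 25->12, 27->13, 33->14, 37->15
Step 2: Rank sum for X: R1 = 1 + 2 + 3 + 5 + 8.5 + 11 + 12 = 42.5.
Step 3: U_X = R1 - n1(n1+1)/2 = 42.5 - 7*8/2 = 42.5 - 28 = 14.5.
       U_Y = n1*n2 - U_X = 56 - 14.5 = 41.5.
Step 4: Ties are present, so use the tie-corrected normal approximation (with continuity correction) for the p-value.
Step 5: p-value = 0.132118; compare to alpha = 0.05. fail to reject H0.

U_X = 14.5, p = 0.132118, fail to reject H0 at alpha = 0.05.


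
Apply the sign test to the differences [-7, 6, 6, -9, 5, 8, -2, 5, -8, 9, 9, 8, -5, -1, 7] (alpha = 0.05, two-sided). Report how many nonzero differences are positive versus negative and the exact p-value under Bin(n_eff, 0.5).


Step 1: Discard zero differences. Original n = 15; n_eff = number of nonzero differences = 15.
Nonzero differences (with sign): -7, +6, +6, -9, +5, +8, -2, +5, -8, +9, +9, +8, -5, -1, +7
Step 2: Count signs: positive = 9, negative = 6.
Step 3: Under H0: P(positive) = 0.5, so the number of positives S ~ Bin(15, 0.5).
Step 4: Two-sided exact p-value = sum of Bin(15,0.5) probabilities at or below the observed probability = 0.607239.
Step 5: alpha = 0.05. fail to reject H0.

n_eff = 15, pos = 9, neg = 6, p = 0.607239, fail to reject H0.


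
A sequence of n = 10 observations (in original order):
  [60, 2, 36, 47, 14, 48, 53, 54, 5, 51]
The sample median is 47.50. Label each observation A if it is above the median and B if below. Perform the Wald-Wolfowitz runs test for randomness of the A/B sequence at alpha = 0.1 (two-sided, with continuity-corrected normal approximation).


Step 1: Compute median = 47.50; label A = above, B = below.
Labels in order: ABBBBAAABA  (n_A = 5, n_B = 5)
Step 2: Count runs R = 5.
Step 3: Under H0 (random ordering), E[R] = 2*n_A*n_B/(n_A+n_B) + 1 = 2*5*5/10 + 1 = 6.0000.
        Var[R] = 2*n_A*n_B*(2*n_A*n_B - n_A - n_B) / ((n_A+n_B)^2 * (n_A+n_B-1)) = 2000/900 = 2.2222.
        SD[R] = 1.4907.
Step 4: Continuity-corrected z = (R + 0.5 - E[R]) / SD[R] = (5 + 0.5 - 6.0000) / 1.4907 = -0.3354.
Step 5: Two-sided p-value via normal approximation = 2*(1 - Phi(|z|)) = 0.737316.
Step 6: alpha = 0.1. fail to reject H0.

R = 5, z = -0.3354, p = 0.737316, fail to reject H0.


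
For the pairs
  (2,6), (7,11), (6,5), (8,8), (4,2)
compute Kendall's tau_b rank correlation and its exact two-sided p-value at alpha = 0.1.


Step 1: Enumerate the 10 unordered pairs (i,j) with i<j and classify each by sign(x_j-x_i) * sign(y_j-y_i).
  (1,2):dx=+5,dy=+5->C; (1,3):dx=+4,dy=-1->D; (1,4):dx=+6,dy=+2->C; (1,5):dx=+2,dy=-4->D
  (2,3):dx=-1,dy=-6->C; (2,4):dx=+1,dy=-3->D; (2,5):dx=-3,dy=-9->C; (3,4):dx=+2,dy=+3->C
  (3,5):dx=-2,dy=-3->C; (4,5):dx=-4,dy=-6->C
Step 2: C = 7, D = 3, total pairs = 10.
Step 3: tau = (C - D)/(n(n-1)/2) = (7 - 3)/10 = 0.400000.
Step 4: Exact two-sided p-value (enumerate n! = 120 permutations of y under H0): p = 0.483333.
Step 5: alpha = 0.1. fail to reject H0.

tau_b = 0.4000 (C=7, D=3), p = 0.483333, fail to reject H0.
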